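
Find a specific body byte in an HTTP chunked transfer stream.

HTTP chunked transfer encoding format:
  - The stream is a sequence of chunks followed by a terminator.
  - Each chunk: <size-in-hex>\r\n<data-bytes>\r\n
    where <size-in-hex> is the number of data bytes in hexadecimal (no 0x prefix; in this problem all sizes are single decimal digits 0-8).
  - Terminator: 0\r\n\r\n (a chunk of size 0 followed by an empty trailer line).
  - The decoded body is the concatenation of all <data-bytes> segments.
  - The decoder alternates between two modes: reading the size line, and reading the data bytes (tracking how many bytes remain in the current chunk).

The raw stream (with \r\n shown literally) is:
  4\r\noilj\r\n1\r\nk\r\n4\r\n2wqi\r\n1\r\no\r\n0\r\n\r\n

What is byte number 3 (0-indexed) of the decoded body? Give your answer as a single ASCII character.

Answer: j

Derivation:
Chunk 1: stream[0..1]='4' size=0x4=4, data at stream[3..7]='oilj' -> body[0..4], body so far='oilj'
Chunk 2: stream[9..10]='1' size=0x1=1, data at stream[12..13]='k' -> body[4..5], body so far='oiljk'
Chunk 3: stream[15..16]='4' size=0x4=4, data at stream[18..22]='2wqi' -> body[5..9], body so far='oiljk2wqi'
Chunk 4: stream[24..25]='1' size=0x1=1, data at stream[27..28]='o' -> body[9..10], body so far='oiljk2wqio'
Chunk 5: stream[30..31]='0' size=0 (terminator). Final body='oiljk2wqio' (10 bytes)
Body byte 3 = 'j'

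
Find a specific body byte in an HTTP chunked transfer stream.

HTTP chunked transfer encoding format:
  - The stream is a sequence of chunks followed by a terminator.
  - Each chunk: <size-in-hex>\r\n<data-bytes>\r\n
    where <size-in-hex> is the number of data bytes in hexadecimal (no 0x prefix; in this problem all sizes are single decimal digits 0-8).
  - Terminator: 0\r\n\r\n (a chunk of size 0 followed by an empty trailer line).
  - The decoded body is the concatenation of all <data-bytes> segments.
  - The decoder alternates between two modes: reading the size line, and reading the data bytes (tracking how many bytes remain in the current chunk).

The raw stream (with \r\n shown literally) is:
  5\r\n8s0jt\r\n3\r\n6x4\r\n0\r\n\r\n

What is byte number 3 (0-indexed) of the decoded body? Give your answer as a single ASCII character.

Chunk 1: stream[0..1]='5' size=0x5=5, data at stream[3..8]='8s0jt' -> body[0..5], body so far='8s0jt'
Chunk 2: stream[10..11]='3' size=0x3=3, data at stream[13..16]='6x4' -> body[5..8], body so far='8s0jt6x4'
Chunk 3: stream[18..19]='0' size=0 (terminator). Final body='8s0jt6x4' (8 bytes)
Body byte 3 = 'j'

Answer: j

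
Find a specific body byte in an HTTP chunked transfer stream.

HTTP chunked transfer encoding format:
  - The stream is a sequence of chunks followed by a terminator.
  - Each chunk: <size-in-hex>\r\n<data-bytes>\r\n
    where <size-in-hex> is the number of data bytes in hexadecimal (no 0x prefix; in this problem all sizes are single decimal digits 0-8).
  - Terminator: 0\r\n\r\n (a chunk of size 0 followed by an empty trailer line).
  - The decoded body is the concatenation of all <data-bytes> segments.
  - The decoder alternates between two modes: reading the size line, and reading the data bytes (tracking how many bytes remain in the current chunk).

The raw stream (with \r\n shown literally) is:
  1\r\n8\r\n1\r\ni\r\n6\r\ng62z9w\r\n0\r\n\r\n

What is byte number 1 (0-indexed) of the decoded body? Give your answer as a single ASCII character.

Answer: i

Derivation:
Chunk 1: stream[0..1]='1' size=0x1=1, data at stream[3..4]='8' -> body[0..1], body so far='8'
Chunk 2: stream[6..7]='1' size=0x1=1, data at stream[9..10]='i' -> body[1..2], body so far='8i'
Chunk 3: stream[12..13]='6' size=0x6=6, data at stream[15..21]='g62z9w' -> body[2..8], body so far='8ig62z9w'
Chunk 4: stream[23..24]='0' size=0 (terminator). Final body='8ig62z9w' (8 bytes)
Body byte 1 = 'i'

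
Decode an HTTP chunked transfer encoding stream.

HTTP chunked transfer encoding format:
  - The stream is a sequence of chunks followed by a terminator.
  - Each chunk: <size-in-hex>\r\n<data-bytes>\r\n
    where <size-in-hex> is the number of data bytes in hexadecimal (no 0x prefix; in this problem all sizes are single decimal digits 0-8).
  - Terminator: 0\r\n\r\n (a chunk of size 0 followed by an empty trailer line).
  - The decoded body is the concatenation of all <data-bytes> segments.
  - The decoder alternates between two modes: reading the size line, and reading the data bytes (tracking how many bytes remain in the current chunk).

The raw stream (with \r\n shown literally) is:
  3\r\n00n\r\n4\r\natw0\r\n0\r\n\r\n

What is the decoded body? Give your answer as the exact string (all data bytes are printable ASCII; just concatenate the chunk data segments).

Chunk 1: stream[0..1]='3' size=0x3=3, data at stream[3..6]='00n' -> body[0..3], body so far='00n'
Chunk 2: stream[8..9]='4' size=0x4=4, data at stream[11..15]='atw0' -> body[3..7], body so far='00natw0'
Chunk 3: stream[17..18]='0' size=0 (terminator). Final body='00natw0' (7 bytes)

Answer: 00natw0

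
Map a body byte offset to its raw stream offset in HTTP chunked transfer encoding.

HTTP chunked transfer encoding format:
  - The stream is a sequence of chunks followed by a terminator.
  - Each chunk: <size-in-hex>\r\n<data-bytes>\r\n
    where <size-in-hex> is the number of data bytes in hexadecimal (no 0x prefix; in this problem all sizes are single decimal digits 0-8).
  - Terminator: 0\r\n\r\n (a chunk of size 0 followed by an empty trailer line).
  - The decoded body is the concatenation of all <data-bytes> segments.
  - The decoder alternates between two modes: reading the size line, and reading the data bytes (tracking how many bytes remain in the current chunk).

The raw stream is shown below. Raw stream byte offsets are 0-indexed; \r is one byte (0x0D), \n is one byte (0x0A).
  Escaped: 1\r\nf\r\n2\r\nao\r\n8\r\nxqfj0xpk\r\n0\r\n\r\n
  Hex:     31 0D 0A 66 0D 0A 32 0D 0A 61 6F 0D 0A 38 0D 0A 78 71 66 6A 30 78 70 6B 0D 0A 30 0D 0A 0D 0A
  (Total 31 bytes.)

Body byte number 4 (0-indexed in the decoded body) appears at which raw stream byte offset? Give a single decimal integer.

Chunk 1: stream[0..1]='1' size=0x1=1, data at stream[3..4]='f' -> body[0..1], body so far='f'
Chunk 2: stream[6..7]='2' size=0x2=2, data at stream[9..11]='ao' -> body[1..3], body so far='fao'
Chunk 3: stream[13..14]='8' size=0x8=8, data at stream[16..24]='xqfj0xpk' -> body[3..11], body so far='faoxqfj0xpk'
Chunk 4: stream[26..27]='0' size=0 (terminator). Final body='faoxqfj0xpk' (11 bytes)
Body byte 4 at stream offset 17

Answer: 17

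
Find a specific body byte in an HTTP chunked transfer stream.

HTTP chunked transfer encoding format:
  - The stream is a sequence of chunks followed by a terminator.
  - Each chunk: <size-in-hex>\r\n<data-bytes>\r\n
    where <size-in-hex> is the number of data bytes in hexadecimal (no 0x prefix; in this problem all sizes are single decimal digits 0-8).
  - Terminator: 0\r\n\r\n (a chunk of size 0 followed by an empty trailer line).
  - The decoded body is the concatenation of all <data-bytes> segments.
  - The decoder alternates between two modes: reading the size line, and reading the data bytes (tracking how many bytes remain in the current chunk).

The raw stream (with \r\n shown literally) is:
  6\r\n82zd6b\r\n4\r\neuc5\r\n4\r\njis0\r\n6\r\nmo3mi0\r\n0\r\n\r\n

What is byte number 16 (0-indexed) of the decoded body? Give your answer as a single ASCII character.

Chunk 1: stream[0..1]='6' size=0x6=6, data at stream[3..9]='82zd6b' -> body[0..6], body so far='82zd6b'
Chunk 2: stream[11..12]='4' size=0x4=4, data at stream[14..18]='euc5' -> body[6..10], body so far='82zd6beuc5'
Chunk 3: stream[20..21]='4' size=0x4=4, data at stream[23..27]='jis0' -> body[10..14], body so far='82zd6beuc5jis0'
Chunk 4: stream[29..30]='6' size=0x6=6, data at stream[32..38]='mo3mi0' -> body[14..20], body so far='82zd6beuc5jis0mo3mi0'
Chunk 5: stream[40..41]='0' size=0 (terminator). Final body='82zd6beuc5jis0mo3mi0' (20 bytes)
Body byte 16 = '3'

Answer: 3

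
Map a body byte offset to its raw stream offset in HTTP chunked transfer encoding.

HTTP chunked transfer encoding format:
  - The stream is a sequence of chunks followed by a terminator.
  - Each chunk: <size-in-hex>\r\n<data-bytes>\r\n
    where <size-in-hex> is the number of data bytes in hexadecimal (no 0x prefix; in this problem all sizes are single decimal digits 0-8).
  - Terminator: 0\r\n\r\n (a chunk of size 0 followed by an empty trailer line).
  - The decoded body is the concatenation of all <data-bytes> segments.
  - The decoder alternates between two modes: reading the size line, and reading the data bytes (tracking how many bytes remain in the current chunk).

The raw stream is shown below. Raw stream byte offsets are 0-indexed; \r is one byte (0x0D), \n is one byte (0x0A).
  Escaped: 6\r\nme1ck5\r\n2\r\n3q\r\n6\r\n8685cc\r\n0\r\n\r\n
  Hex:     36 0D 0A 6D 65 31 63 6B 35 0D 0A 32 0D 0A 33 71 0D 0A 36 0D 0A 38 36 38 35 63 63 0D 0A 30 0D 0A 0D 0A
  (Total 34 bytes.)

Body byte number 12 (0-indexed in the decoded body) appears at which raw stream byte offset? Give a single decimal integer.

Answer: 25

Derivation:
Chunk 1: stream[0..1]='6' size=0x6=6, data at stream[3..9]='me1ck5' -> body[0..6], body so far='me1ck5'
Chunk 2: stream[11..12]='2' size=0x2=2, data at stream[14..16]='3q' -> body[6..8], body so far='me1ck53q'
Chunk 3: stream[18..19]='6' size=0x6=6, data at stream[21..27]='8685cc' -> body[8..14], body so far='me1ck53q8685cc'
Chunk 4: stream[29..30]='0' size=0 (terminator). Final body='me1ck53q8685cc' (14 bytes)
Body byte 12 at stream offset 25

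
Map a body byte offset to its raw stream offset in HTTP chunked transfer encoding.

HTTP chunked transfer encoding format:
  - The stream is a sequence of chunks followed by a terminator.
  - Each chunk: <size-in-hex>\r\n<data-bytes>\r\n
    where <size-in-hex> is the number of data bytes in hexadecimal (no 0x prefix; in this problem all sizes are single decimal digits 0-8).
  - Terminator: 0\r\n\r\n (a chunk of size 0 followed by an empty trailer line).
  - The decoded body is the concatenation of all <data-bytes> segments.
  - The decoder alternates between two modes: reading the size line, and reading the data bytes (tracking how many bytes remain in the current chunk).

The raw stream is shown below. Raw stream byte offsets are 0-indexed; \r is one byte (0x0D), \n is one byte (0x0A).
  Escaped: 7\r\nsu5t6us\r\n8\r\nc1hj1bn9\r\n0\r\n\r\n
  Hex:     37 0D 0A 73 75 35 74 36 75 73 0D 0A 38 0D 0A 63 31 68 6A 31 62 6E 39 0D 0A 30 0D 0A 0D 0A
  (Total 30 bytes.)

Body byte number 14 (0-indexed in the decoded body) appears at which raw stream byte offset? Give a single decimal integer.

Answer: 22

Derivation:
Chunk 1: stream[0..1]='7' size=0x7=7, data at stream[3..10]='su5t6us' -> body[0..7], body so far='su5t6us'
Chunk 2: stream[12..13]='8' size=0x8=8, data at stream[15..23]='c1hj1bn9' -> body[7..15], body so far='su5t6usc1hj1bn9'
Chunk 3: stream[25..26]='0' size=0 (terminator). Final body='su5t6usc1hj1bn9' (15 bytes)
Body byte 14 at stream offset 22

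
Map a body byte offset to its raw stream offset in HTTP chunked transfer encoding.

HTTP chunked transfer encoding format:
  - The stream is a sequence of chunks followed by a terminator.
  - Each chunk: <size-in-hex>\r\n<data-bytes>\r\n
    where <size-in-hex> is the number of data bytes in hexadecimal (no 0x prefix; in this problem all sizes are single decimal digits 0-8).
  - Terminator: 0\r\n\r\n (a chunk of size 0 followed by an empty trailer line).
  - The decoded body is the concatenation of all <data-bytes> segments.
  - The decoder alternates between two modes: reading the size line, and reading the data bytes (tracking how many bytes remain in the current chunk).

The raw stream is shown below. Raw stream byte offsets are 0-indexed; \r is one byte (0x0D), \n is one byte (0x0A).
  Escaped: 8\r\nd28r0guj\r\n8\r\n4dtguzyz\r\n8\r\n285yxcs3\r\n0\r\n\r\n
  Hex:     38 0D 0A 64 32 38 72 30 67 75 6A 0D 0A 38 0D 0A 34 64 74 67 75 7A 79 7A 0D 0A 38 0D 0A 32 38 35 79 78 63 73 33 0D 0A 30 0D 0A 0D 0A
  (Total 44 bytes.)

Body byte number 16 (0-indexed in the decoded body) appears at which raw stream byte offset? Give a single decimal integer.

Chunk 1: stream[0..1]='8' size=0x8=8, data at stream[3..11]='d28r0guj' -> body[0..8], body so far='d28r0guj'
Chunk 2: stream[13..14]='8' size=0x8=8, data at stream[16..24]='4dtguzyz' -> body[8..16], body so far='d28r0guj4dtguzyz'
Chunk 3: stream[26..27]='8' size=0x8=8, data at stream[29..37]='285yxcs3' -> body[16..24], body so far='d28r0guj4dtguzyz285yxcs3'
Chunk 4: stream[39..40]='0' size=0 (terminator). Final body='d28r0guj4dtguzyz285yxcs3' (24 bytes)
Body byte 16 at stream offset 29

Answer: 29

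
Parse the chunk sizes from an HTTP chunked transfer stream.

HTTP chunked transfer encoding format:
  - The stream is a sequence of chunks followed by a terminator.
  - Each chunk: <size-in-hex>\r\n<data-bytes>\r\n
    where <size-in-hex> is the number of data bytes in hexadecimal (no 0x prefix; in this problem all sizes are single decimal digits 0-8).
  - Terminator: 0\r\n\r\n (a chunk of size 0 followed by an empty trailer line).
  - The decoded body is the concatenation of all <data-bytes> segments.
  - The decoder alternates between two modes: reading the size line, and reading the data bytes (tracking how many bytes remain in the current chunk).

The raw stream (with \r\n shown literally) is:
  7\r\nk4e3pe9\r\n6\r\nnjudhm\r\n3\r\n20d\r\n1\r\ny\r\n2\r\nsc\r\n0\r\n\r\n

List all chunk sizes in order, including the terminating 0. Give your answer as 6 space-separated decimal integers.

Answer: 7 6 3 1 2 0

Derivation:
Chunk 1: stream[0..1]='7' size=0x7=7, data at stream[3..10]='k4e3pe9' -> body[0..7], body so far='k4e3pe9'
Chunk 2: stream[12..13]='6' size=0x6=6, data at stream[15..21]='njudhm' -> body[7..13], body so far='k4e3pe9njudhm'
Chunk 3: stream[23..24]='3' size=0x3=3, data at stream[26..29]='20d' -> body[13..16], body so far='k4e3pe9njudhm20d'
Chunk 4: stream[31..32]='1' size=0x1=1, data at stream[34..35]='y' -> body[16..17], body so far='k4e3pe9njudhm20dy'
Chunk 5: stream[37..38]='2' size=0x2=2, data at stream[40..42]='sc' -> body[17..19], body so far='k4e3pe9njudhm20dysc'
Chunk 6: stream[44..45]='0' size=0 (terminator). Final body='k4e3pe9njudhm20dysc' (19 bytes)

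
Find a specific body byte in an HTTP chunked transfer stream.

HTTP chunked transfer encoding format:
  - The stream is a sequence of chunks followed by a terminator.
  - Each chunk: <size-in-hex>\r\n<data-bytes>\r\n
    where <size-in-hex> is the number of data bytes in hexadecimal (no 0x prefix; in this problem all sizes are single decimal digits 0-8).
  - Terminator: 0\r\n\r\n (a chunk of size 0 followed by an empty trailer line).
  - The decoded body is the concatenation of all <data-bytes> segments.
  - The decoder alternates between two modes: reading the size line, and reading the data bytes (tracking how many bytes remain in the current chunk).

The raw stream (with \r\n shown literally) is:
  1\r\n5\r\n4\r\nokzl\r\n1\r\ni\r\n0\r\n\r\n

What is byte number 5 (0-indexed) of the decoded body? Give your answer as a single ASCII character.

Answer: i

Derivation:
Chunk 1: stream[0..1]='1' size=0x1=1, data at stream[3..4]='5' -> body[0..1], body so far='5'
Chunk 2: stream[6..7]='4' size=0x4=4, data at stream[9..13]='okzl' -> body[1..5], body so far='5okzl'
Chunk 3: stream[15..16]='1' size=0x1=1, data at stream[18..19]='i' -> body[5..6], body so far='5okzli'
Chunk 4: stream[21..22]='0' size=0 (terminator). Final body='5okzli' (6 bytes)
Body byte 5 = 'i'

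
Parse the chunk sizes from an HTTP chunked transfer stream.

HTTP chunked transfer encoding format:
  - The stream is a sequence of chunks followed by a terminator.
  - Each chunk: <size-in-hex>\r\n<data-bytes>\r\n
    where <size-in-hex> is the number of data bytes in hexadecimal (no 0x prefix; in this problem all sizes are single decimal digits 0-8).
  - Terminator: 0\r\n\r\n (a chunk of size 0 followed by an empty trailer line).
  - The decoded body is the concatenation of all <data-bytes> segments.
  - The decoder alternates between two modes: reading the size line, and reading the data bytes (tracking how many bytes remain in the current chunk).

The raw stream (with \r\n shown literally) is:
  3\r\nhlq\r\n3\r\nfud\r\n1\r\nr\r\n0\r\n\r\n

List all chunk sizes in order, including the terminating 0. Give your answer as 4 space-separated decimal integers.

Chunk 1: stream[0..1]='3' size=0x3=3, data at stream[3..6]='hlq' -> body[0..3], body so far='hlq'
Chunk 2: stream[8..9]='3' size=0x3=3, data at stream[11..14]='fud' -> body[3..6], body so far='hlqfud'
Chunk 3: stream[16..17]='1' size=0x1=1, data at stream[19..20]='r' -> body[6..7], body so far='hlqfudr'
Chunk 4: stream[22..23]='0' size=0 (terminator). Final body='hlqfudr' (7 bytes)

Answer: 3 3 1 0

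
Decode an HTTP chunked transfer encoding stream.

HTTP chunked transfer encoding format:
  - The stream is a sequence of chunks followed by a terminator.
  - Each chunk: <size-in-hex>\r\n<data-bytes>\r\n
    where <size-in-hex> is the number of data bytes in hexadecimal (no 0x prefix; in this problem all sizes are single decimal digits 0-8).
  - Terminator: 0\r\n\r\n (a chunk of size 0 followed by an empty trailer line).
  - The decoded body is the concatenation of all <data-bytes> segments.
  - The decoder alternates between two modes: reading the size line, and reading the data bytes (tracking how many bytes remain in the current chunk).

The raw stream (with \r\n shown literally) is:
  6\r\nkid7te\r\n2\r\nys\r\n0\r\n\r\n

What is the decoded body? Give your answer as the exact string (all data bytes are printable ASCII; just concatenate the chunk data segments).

Chunk 1: stream[0..1]='6' size=0x6=6, data at stream[3..9]='kid7te' -> body[0..6], body so far='kid7te'
Chunk 2: stream[11..12]='2' size=0x2=2, data at stream[14..16]='ys' -> body[6..8], body so far='kid7teys'
Chunk 3: stream[18..19]='0' size=0 (terminator). Final body='kid7teys' (8 bytes)

Answer: kid7teys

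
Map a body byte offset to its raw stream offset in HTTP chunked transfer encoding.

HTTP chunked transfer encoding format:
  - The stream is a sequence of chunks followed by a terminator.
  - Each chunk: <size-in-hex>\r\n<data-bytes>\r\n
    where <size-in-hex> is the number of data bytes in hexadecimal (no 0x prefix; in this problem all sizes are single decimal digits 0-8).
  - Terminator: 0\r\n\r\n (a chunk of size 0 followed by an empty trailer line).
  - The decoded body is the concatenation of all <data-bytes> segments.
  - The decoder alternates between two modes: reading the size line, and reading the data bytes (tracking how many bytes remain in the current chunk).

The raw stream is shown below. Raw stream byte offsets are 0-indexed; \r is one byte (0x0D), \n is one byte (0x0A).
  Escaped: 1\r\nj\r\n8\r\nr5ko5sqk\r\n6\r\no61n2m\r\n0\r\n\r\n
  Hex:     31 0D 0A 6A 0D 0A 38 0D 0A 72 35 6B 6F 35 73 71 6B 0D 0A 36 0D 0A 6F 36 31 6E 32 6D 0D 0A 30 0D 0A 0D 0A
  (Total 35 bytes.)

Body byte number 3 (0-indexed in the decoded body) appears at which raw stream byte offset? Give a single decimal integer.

Chunk 1: stream[0..1]='1' size=0x1=1, data at stream[3..4]='j' -> body[0..1], body so far='j'
Chunk 2: stream[6..7]='8' size=0x8=8, data at stream[9..17]='r5ko5sqk' -> body[1..9], body so far='jr5ko5sqk'
Chunk 3: stream[19..20]='6' size=0x6=6, data at stream[22..28]='o61n2m' -> body[9..15], body so far='jr5ko5sqko61n2m'
Chunk 4: stream[30..31]='0' size=0 (terminator). Final body='jr5ko5sqko61n2m' (15 bytes)
Body byte 3 at stream offset 11

Answer: 11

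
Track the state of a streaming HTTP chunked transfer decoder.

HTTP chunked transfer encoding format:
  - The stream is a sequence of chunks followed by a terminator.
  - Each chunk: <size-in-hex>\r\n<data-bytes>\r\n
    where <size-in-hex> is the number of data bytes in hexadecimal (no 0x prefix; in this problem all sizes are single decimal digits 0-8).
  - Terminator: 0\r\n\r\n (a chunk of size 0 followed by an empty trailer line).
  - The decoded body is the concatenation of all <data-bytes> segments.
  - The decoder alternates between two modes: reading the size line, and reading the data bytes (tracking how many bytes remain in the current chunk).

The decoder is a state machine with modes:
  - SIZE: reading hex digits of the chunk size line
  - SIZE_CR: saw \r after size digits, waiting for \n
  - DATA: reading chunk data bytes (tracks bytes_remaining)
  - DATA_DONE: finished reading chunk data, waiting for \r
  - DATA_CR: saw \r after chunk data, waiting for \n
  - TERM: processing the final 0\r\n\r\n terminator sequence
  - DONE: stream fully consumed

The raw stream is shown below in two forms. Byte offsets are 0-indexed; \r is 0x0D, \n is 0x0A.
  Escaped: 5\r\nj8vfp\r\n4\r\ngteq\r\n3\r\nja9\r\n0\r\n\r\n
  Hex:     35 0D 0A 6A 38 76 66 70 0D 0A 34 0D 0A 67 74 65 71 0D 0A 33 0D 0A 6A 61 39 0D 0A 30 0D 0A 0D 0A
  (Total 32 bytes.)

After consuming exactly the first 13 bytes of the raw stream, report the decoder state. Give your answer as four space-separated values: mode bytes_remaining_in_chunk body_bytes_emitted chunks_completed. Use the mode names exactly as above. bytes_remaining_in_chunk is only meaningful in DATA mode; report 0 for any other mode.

Byte 0 = '5': mode=SIZE remaining=0 emitted=0 chunks_done=0
Byte 1 = 0x0D: mode=SIZE_CR remaining=0 emitted=0 chunks_done=0
Byte 2 = 0x0A: mode=DATA remaining=5 emitted=0 chunks_done=0
Byte 3 = 'j': mode=DATA remaining=4 emitted=1 chunks_done=0
Byte 4 = '8': mode=DATA remaining=3 emitted=2 chunks_done=0
Byte 5 = 'v': mode=DATA remaining=2 emitted=3 chunks_done=0
Byte 6 = 'f': mode=DATA remaining=1 emitted=4 chunks_done=0
Byte 7 = 'p': mode=DATA_DONE remaining=0 emitted=5 chunks_done=0
Byte 8 = 0x0D: mode=DATA_CR remaining=0 emitted=5 chunks_done=0
Byte 9 = 0x0A: mode=SIZE remaining=0 emitted=5 chunks_done=1
Byte 10 = '4': mode=SIZE remaining=0 emitted=5 chunks_done=1
Byte 11 = 0x0D: mode=SIZE_CR remaining=0 emitted=5 chunks_done=1
Byte 12 = 0x0A: mode=DATA remaining=4 emitted=5 chunks_done=1

Answer: DATA 4 5 1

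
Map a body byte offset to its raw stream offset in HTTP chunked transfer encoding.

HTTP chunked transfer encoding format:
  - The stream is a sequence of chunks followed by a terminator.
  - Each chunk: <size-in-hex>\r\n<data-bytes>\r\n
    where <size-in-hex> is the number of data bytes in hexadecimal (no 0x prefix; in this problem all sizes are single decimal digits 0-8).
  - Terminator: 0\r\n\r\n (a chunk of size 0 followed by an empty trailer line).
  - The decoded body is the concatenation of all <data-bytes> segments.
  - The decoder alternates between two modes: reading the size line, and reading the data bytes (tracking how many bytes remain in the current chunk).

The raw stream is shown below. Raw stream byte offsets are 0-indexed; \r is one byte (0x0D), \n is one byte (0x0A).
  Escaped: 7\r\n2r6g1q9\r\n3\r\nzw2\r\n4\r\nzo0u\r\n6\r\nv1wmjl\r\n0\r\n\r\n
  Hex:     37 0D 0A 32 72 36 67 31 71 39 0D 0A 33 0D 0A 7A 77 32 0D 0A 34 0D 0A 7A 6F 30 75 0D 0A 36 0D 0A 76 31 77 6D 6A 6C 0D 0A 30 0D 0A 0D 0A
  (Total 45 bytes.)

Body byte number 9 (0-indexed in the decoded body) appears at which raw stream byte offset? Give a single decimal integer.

Chunk 1: stream[0..1]='7' size=0x7=7, data at stream[3..10]='2r6g1q9' -> body[0..7], body so far='2r6g1q9'
Chunk 2: stream[12..13]='3' size=0x3=3, data at stream[15..18]='zw2' -> body[7..10], body so far='2r6g1q9zw2'
Chunk 3: stream[20..21]='4' size=0x4=4, data at stream[23..27]='zo0u' -> body[10..14], body so far='2r6g1q9zw2zo0u'
Chunk 4: stream[29..30]='6' size=0x6=6, data at stream[32..38]='v1wmjl' -> body[14..20], body so far='2r6g1q9zw2zo0uv1wmjl'
Chunk 5: stream[40..41]='0' size=0 (terminator). Final body='2r6g1q9zw2zo0uv1wmjl' (20 bytes)
Body byte 9 at stream offset 17

Answer: 17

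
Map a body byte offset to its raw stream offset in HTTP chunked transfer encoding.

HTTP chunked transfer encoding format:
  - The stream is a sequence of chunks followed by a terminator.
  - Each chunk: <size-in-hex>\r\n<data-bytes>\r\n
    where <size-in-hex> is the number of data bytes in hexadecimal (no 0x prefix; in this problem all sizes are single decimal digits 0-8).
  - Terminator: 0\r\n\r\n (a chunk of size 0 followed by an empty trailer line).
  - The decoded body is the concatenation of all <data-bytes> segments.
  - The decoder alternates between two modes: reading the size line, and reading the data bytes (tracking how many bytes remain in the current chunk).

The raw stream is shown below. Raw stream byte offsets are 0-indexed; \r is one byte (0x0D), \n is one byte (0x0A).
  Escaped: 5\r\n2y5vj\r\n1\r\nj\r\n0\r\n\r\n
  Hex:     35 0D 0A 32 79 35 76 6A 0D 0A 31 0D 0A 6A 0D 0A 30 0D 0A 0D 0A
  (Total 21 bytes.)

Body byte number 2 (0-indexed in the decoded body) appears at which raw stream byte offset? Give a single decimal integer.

Chunk 1: stream[0..1]='5' size=0x5=5, data at stream[3..8]='2y5vj' -> body[0..5], body so far='2y5vj'
Chunk 2: stream[10..11]='1' size=0x1=1, data at stream[13..14]='j' -> body[5..6], body so far='2y5vjj'
Chunk 3: stream[16..17]='0' size=0 (terminator). Final body='2y5vjj' (6 bytes)
Body byte 2 at stream offset 5

Answer: 5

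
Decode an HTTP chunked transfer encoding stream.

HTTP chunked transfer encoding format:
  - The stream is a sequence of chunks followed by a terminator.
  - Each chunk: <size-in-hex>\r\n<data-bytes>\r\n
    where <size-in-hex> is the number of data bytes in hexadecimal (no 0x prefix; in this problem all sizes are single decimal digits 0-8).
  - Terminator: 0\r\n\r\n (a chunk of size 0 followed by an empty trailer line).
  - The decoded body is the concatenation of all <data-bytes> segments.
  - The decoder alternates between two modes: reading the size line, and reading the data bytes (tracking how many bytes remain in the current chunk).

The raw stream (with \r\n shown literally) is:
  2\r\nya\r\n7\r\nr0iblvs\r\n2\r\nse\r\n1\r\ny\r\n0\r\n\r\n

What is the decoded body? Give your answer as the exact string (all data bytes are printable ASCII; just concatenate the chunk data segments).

Answer: yar0iblvssey

Derivation:
Chunk 1: stream[0..1]='2' size=0x2=2, data at stream[3..5]='ya' -> body[0..2], body so far='ya'
Chunk 2: stream[7..8]='7' size=0x7=7, data at stream[10..17]='r0iblvs' -> body[2..9], body so far='yar0iblvs'
Chunk 3: stream[19..20]='2' size=0x2=2, data at stream[22..24]='se' -> body[9..11], body so far='yar0iblvsse'
Chunk 4: stream[26..27]='1' size=0x1=1, data at stream[29..30]='y' -> body[11..12], body so far='yar0iblvssey'
Chunk 5: stream[32..33]='0' size=0 (terminator). Final body='yar0iblvssey' (12 bytes)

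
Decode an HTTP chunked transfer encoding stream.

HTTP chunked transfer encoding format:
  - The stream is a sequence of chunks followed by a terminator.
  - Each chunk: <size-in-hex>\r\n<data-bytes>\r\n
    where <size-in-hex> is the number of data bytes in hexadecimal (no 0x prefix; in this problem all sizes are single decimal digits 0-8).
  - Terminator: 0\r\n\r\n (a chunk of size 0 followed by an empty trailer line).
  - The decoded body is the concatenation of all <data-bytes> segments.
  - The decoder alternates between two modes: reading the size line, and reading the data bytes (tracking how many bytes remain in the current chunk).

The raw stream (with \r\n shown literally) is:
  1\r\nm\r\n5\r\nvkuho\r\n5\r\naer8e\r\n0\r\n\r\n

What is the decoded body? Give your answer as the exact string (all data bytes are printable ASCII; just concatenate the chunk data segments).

Answer: mvkuhoaer8e

Derivation:
Chunk 1: stream[0..1]='1' size=0x1=1, data at stream[3..4]='m' -> body[0..1], body so far='m'
Chunk 2: stream[6..7]='5' size=0x5=5, data at stream[9..14]='vkuho' -> body[1..6], body so far='mvkuho'
Chunk 3: stream[16..17]='5' size=0x5=5, data at stream[19..24]='aer8e' -> body[6..11], body so far='mvkuhoaer8e'
Chunk 4: stream[26..27]='0' size=0 (terminator). Final body='mvkuhoaer8e' (11 bytes)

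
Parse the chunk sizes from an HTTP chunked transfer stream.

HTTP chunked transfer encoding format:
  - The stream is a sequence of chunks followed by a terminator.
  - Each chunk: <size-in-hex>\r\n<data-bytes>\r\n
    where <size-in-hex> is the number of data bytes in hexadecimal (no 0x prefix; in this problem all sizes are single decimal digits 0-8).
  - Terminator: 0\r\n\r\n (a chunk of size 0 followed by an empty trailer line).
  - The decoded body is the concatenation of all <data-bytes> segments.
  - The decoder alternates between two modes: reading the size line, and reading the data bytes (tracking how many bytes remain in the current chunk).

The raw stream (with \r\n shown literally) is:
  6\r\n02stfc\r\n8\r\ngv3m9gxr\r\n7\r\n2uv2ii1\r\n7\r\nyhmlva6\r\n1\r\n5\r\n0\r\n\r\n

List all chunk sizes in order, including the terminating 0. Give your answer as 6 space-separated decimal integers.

Answer: 6 8 7 7 1 0

Derivation:
Chunk 1: stream[0..1]='6' size=0x6=6, data at stream[3..9]='02stfc' -> body[0..6], body so far='02stfc'
Chunk 2: stream[11..12]='8' size=0x8=8, data at stream[14..22]='gv3m9gxr' -> body[6..14], body so far='02stfcgv3m9gxr'
Chunk 3: stream[24..25]='7' size=0x7=7, data at stream[27..34]='2uv2ii1' -> body[14..21], body so far='02stfcgv3m9gxr2uv2ii1'
Chunk 4: stream[36..37]='7' size=0x7=7, data at stream[39..46]='yhmlva6' -> body[21..28], body so far='02stfcgv3m9gxr2uv2ii1yhmlva6'
Chunk 5: stream[48..49]='1' size=0x1=1, data at stream[51..52]='5' -> body[28..29], body so far='02stfcgv3m9gxr2uv2ii1yhmlva65'
Chunk 6: stream[54..55]='0' size=0 (terminator). Final body='02stfcgv3m9gxr2uv2ii1yhmlva65' (29 bytes)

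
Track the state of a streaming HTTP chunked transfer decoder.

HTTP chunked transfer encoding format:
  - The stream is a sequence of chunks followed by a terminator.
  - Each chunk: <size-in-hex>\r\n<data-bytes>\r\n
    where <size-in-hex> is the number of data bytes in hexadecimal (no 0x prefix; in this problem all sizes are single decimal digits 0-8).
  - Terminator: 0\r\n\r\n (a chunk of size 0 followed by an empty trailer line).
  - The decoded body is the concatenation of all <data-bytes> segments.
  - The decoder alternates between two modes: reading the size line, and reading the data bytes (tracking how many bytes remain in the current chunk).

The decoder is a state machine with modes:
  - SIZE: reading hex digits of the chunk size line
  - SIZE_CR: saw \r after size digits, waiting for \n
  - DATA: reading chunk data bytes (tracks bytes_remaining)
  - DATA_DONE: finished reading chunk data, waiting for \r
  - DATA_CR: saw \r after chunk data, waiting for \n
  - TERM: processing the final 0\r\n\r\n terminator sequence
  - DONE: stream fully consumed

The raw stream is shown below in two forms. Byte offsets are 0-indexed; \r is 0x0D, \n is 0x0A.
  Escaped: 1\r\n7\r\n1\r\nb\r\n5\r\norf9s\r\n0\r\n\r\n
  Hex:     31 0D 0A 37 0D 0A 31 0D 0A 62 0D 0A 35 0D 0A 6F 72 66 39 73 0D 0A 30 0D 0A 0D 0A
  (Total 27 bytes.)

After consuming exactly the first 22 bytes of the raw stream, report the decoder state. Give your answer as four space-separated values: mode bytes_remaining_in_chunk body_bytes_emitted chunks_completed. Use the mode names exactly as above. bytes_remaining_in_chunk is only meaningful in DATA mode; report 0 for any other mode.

Byte 0 = '1': mode=SIZE remaining=0 emitted=0 chunks_done=0
Byte 1 = 0x0D: mode=SIZE_CR remaining=0 emitted=0 chunks_done=0
Byte 2 = 0x0A: mode=DATA remaining=1 emitted=0 chunks_done=0
Byte 3 = '7': mode=DATA_DONE remaining=0 emitted=1 chunks_done=0
Byte 4 = 0x0D: mode=DATA_CR remaining=0 emitted=1 chunks_done=0
Byte 5 = 0x0A: mode=SIZE remaining=0 emitted=1 chunks_done=1
Byte 6 = '1': mode=SIZE remaining=0 emitted=1 chunks_done=1
Byte 7 = 0x0D: mode=SIZE_CR remaining=0 emitted=1 chunks_done=1
Byte 8 = 0x0A: mode=DATA remaining=1 emitted=1 chunks_done=1
Byte 9 = 'b': mode=DATA_DONE remaining=0 emitted=2 chunks_done=1
Byte 10 = 0x0D: mode=DATA_CR remaining=0 emitted=2 chunks_done=1
Byte 11 = 0x0A: mode=SIZE remaining=0 emitted=2 chunks_done=2
Byte 12 = '5': mode=SIZE remaining=0 emitted=2 chunks_done=2
Byte 13 = 0x0D: mode=SIZE_CR remaining=0 emitted=2 chunks_done=2
Byte 14 = 0x0A: mode=DATA remaining=5 emitted=2 chunks_done=2
Byte 15 = 'o': mode=DATA remaining=4 emitted=3 chunks_done=2
Byte 16 = 'r': mode=DATA remaining=3 emitted=4 chunks_done=2
Byte 17 = 'f': mode=DATA remaining=2 emitted=5 chunks_done=2
Byte 18 = '9': mode=DATA remaining=1 emitted=6 chunks_done=2
Byte 19 = 's': mode=DATA_DONE remaining=0 emitted=7 chunks_done=2
Byte 20 = 0x0D: mode=DATA_CR remaining=0 emitted=7 chunks_done=2
Byte 21 = 0x0A: mode=SIZE remaining=0 emitted=7 chunks_done=3

Answer: SIZE 0 7 3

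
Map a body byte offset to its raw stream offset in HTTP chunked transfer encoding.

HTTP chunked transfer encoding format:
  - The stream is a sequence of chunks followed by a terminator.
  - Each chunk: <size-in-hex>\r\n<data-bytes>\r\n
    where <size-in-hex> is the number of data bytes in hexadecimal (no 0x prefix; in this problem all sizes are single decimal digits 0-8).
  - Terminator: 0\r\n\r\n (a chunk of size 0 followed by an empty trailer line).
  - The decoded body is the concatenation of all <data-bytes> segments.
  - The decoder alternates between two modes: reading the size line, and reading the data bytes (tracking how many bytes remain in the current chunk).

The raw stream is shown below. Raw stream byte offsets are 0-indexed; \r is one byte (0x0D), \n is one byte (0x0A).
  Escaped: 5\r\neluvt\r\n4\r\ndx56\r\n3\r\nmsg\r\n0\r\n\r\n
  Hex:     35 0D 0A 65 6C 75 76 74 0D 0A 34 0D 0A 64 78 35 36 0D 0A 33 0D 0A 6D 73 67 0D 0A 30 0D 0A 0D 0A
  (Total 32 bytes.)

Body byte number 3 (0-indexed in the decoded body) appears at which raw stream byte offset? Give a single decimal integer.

Chunk 1: stream[0..1]='5' size=0x5=5, data at stream[3..8]='eluvt' -> body[0..5], body so far='eluvt'
Chunk 2: stream[10..11]='4' size=0x4=4, data at stream[13..17]='dx56' -> body[5..9], body so far='eluvtdx56'
Chunk 3: stream[19..20]='3' size=0x3=3, data at stream[22..25]='msg' -> body[9..12], body so far='eluvtdx56msg'
Chunk 4: stream[27..28]='0' size=0 (terminator). Final body='eluvtdx56msg' (12 bytes)
Body byte 3 at stream offset 6

Answer: 6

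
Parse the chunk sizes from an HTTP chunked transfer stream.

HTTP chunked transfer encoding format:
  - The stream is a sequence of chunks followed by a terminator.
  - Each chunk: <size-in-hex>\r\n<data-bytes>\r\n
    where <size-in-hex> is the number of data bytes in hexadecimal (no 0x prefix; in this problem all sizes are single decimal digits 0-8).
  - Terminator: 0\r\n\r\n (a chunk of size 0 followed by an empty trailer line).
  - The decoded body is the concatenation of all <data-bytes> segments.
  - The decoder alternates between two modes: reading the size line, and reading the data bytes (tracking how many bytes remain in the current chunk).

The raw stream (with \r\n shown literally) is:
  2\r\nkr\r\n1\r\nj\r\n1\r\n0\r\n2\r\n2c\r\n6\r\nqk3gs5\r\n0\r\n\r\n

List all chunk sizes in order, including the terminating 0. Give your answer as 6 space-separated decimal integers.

Chunk 1: stream[0..1]='2' size=0x2=2, data at stream[3..5]='kr' -> body[0..2], body so far='kr'
Chunk 2: stream[7..8]='1' size=0x1=1, data at stream[10..11]='j' -> body[2..3], body so far='krj'
Chunk 3: stream[13..14]='1' size=0x1=1, data at stream[16..17]='0' -> body[3..4], body so far='krj0'
Chunk 4: stream[19..20]='2' size=0x2=2, data at stream[22..24]='2c' -> body[4..6], body so far='krj02c'
Chunk 5: stream[26..27]='6' size=0x6=6, data at stream[29..35]='qk3gs5' -> body[6..12], body so far='krj02cqk3gs5'
Chunk 6: stream[37..38]='0' size=0 (terminator). Final body='krj02cqk3gs5' (12 bytes)

Answer: 2 1 1 2 6 0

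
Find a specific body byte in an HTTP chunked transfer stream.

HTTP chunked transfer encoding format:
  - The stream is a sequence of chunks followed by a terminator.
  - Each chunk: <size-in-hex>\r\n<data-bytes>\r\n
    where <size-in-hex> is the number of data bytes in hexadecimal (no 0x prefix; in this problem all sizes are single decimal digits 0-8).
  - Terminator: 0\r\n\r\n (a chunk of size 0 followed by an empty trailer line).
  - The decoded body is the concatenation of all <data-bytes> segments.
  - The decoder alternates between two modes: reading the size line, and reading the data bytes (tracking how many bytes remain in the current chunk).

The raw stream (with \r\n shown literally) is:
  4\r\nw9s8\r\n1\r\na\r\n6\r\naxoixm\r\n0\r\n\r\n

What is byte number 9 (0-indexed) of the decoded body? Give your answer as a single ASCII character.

Chunk 1: stream[0..1]='4' size=0x4=4, data at stream[3..7]='w9s8' -> body[0..4], body so far='w9s8'
Chunk 2: stream[9..10]='1' size=0x1=1, data at stream[12..13]='a' -> body[4..5], body so far='w9s8a'
Chunk 3: stream[15..16]='6' size=0x6=6, data at stream[18..24]='axoixm' -> body[5..11], body so far='w9s8aaxoixm'
Chunk 4: stream[26..27]='0' size=0 (terminator). Final body='w9s8aaxoixm' (11 bytes)
Body byte 9 = 'x'

Answer: x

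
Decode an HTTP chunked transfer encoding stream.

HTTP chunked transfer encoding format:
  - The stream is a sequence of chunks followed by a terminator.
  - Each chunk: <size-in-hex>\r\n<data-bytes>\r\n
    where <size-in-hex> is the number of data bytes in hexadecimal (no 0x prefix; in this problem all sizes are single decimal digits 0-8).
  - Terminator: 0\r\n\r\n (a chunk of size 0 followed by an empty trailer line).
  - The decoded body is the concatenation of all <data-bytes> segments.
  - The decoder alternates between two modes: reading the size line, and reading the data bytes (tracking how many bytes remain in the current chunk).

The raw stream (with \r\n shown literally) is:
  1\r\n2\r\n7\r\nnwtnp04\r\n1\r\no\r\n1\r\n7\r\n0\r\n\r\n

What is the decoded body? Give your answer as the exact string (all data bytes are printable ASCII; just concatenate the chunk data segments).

Chunk 1: stream[0..1]='1' size=0x1=1, data at stream[3..4]='2' -> body[0..1], body so far='2'
Chunk 2: stream[6..7]='7' size=0x7=7, data at stream[9..16]='nwtnp04' -> body[1..8], body so far='2nwtnp04'
Chunk 3: stream[18..19]='1' size=0x1=1, data at stream[21..22]='o' -> body[8..9], body so far='2nwtnp04o'
Chunk 4: stream[24..25]='1' size=0x1=1, data at stream[27..28]='7' -> body[9..10], body so far='2nwtnp04o7'
Chunk 5: stream[30..31]='0' size=0 (terminator). Final body='2nwtnp04o7' (10 bytes)

Answer: 2nwtnp04o7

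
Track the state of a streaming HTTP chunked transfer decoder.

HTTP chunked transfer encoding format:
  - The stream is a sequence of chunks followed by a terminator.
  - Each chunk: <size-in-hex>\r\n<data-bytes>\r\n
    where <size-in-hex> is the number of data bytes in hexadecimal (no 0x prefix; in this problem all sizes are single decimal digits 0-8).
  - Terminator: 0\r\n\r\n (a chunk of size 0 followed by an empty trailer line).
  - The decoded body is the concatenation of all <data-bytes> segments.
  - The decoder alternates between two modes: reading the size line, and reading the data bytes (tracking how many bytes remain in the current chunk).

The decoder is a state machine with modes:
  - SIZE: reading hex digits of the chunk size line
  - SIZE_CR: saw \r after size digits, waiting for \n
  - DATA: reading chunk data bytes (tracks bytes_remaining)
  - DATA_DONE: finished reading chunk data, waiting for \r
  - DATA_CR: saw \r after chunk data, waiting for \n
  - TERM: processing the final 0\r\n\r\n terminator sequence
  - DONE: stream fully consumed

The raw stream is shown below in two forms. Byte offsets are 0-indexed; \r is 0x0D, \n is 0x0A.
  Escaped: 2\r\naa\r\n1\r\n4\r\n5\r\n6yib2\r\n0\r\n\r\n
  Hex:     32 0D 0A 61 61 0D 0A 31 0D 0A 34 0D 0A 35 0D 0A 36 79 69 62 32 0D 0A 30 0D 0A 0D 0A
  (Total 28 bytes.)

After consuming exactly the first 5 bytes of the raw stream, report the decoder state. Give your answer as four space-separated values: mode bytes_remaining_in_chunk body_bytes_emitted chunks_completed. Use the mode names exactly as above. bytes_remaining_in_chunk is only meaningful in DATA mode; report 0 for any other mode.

Answer: DATA_DONE 0 2 0

Derivation:
Byte 0 = '2': mode=SIZE remaining=0 emitted=0 chunks_done=0
Byte 1 = 0x0D: mode=SIZE_CR remaining=0 emitted=0 chunks_done=0
Byte 2 = 0x0A: mode=DATA remaining=2 emitted=0 chunks_done=0
Byte 3 = 'a': mode=DATA remaining=1 emitted=1 chunks_done=0
Byte 4 = 'a': mode=DATA_DONE remaining=0 emitted=2 chunks_done=0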